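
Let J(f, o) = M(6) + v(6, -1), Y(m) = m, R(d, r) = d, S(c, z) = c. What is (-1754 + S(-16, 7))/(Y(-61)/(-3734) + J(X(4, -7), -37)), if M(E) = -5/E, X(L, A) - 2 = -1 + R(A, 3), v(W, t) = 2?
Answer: -4956885/3313 ≈ -1496.2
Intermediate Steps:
X(L, A) = 1 + A (X(L, A) = 2 + (-1 + A) = 1 + A)
J(f, o) = 7/6 (J(f, o) = -5/6 + 2 = 7/6)
(-1754 + S(-16, 7))/(Y(-61)/(-3734) + J(X(4, -7), -37)) = (-1754 - 16)/(-61/(-3734) + 7/6) = -1770/(-61*(-1/3734) + 7/6) = -1770/(61/3734 + 7/6) = -1770/6626/5601 = -1770*5601/6626 = -4956885/3313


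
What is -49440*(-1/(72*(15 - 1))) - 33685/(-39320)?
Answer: 8241397/165144 ≈ 49.904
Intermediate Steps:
-49440*(-1/(72*(15 - 1))) - 33685/(-39320) = -49440/((-72*14)) - 33685*(-1/39320) = -49440/(-1008) + 6737/7864 = -49440*(-1/1008) + 6737/7864 = 1030/21 + 6737/7864 = 8241397/165144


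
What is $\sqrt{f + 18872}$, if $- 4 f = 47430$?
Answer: $\frac{\sqrt{28058}}{2} \approx 83.753$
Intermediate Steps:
$f = - \frac{23715}{2}$ ($f = \left(- \frac{1}{4}\right) 47430 = - \frac{23715}{2} \approx -11858.0$)
$\sqrt{f + 18872} = \sqrt{- \frac{23715}{2} + 18872} = \sqrt{\frac{14029}{2}} = \frac{\sqrt{28058}}{2}$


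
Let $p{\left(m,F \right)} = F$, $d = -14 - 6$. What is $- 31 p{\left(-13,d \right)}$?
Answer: $620$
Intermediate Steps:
$d = -20$ ($d = -14 - 6 = -20$)
$- 31 p{\left(-13,d \right)} = \left(-31\right) \left(-20\right) = 620$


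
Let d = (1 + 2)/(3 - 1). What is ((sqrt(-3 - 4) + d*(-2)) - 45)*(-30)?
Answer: 1440 - 30*I*sqrt(7) ≈ 1440.0 - 79.373*I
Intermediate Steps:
d = 3/2 ≈ 1.5000
((sqrt(-3 - 4) + d*(-2)) - 45)*(-30) = ((sqrt(-3 - 4) + (3/2)*(-2)) - 45)*(-30) = ((sqrt(-7) - 3) - 45)*(-30) = ((I*sqrt(7) - 3) - 45)*(-30) = ((-3 + I*sqrt(7)) - 45)*(-30) = (-48 + I*sqrt(7))*(-30) = 1440 - 30*I*sqrt(7)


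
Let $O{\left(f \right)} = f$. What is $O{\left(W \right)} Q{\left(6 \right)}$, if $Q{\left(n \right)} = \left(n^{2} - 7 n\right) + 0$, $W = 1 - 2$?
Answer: $6$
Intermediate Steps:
$W = -1$
$Q{\left(n \right)} = n^{2} - 7 n$
$O{\left(W \right)} Q{\left(6 \right)} = - 6 \left(-7 + 6\right) = - 6 \left(-1\right) = \left(-1\right) \left(-6\right) = 6$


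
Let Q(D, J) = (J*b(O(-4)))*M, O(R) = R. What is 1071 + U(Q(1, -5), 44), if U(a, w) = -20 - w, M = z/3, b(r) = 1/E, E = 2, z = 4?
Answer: 1007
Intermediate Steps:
b(r) = 1/2
M = 4/3 ≈ 1.3333
Q(D, J) = 2*J/3 (Q(D, J) = (J*(1/2))*(4/3) = (J/2)*(4/3) = 2*J/3)
1071 + U(Q(1, -5), 44) = 1071 + (-20 - 1*44) = 1071 + (-20 - 44) = 1071 - 64 = 1007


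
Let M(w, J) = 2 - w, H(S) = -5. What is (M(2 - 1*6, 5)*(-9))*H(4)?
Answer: 270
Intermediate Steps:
(M(2 - 1*6, 5)*(-9))*H(4) = ((2 - (2 - 1*6))*(-9))*(-5) = ((2 - (2 - 6))*(-9))*(-5) = ((2 - 1*(-4))*(-9))*(-5) = ((2 + 4)*(-9))*(-5) = (6*(-9))*(-5) = -54*(-5) = 270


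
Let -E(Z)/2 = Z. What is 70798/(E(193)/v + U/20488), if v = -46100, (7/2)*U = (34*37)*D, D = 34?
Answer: 29254961945300/249933561 ≈ 1.1705e+5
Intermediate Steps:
U = 85544/7 (U = 2*((34*37)*34)/7 = 2*(1258*34)/7 = (2/7)*42772 = 85544/7 ≈ 12221.)
E(Z) = -2*Z
70798/(E(193)/v + U/20488) = 70798/(-2*193/(-46100) + (85544/7)/20488) = 70798/(-386*(-1/46100) + (85544/7)*(1/20488)) = 70798/(193/23050 + 10693/17927) = 70798/(249933561/413217350) = 70798*(413217350/249933561) = 29254961945300/249933561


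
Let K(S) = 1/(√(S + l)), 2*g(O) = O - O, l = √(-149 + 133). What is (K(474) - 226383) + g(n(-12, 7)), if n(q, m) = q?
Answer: -226383 + √2/(2*√(237 + 2*I)) ≈ -2.2638e+5 - 0.0001938*I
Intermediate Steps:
l = 4*I (l = √(-16) = 4*I ≈ 4.0*I)
g(O) = 0 (g(O) = (O - O)/2 = (½)*0 = 0)
K(S) = (S + 4*I)^(-½) (K(S) = 1/(√(S + 4*I)) = (S + 4*I)^(-½))
(K(474) - 226383) + g(n(-12, 7)) = ((474 + 4*I)^(-½) - 226383) + 0 = (-226383 + (474 + 4*I)^(-½)) + 0 = -226383 + (474 + 4*I)^(-½)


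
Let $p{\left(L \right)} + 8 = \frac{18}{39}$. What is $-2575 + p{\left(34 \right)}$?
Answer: $- \frac{33573}{13} \approx -2582.5$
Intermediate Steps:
$p{\left(L \right)} = - \frac{98}{13}$ ($p{\left(L \right)} = -8 + \frac{18}{39} = -8 + 18 \cdot \frac{1}{39} = -8 + \frac{6}{13} = - \frac{98}{13}$)
$-2575 + p{\left(34 \right)} = -2575 - \frac{98}{13} = - \frac{33573}{13}$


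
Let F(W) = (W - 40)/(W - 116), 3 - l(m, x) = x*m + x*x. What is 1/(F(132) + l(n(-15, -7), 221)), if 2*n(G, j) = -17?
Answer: -4/187815 ≈ -2.1298e-5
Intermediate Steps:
n(G, j) = -17/2 (n(G, j) = (½)*(-17) = -17/2)
l(m, x) = 3 - x² - m*x (l(m, x) = 3 - (x*m + x*x) = 3 - (m*x + x²) = 3 - (x² + m*x) = 3 + (-x² - m*x) = 3 - x² - m*x)
F(W) = (-40 + W)/(-116 + W)
1/(F(132) + l(n(-15, -7), 221)) = 1/((-40 + 132)/(-116 + 132) + (3 - 1*221² - 1*(-17/2)*221)) = 1/(92/16 + (3 - 1*48841 + 3757/2)) = 1/((1/16)*92 + (3 - 48841 + 3757/2)) = 1/(23/4 - 93919/2) = 1/(-187815/4) = -4/187815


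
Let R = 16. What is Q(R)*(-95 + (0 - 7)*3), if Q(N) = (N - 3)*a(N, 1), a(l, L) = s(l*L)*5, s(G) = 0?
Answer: 0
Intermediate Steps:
a(l, L) = 0 (a(l, L) = 0*5 = 0)
Q(N) = 0 (Q(N) = (N - 3)*0 = (-3 + N)*0 = 0)
Q(R)*(-95 + (0 - 7)*3) = 0*(-95 + (0 - 7)*3) = 0*(-95 - 7*3) = 0*(-95 - 21) = 0*(-116) = 0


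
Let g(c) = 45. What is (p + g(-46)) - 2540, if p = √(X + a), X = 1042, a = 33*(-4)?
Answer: -2495 + √910 ≈ -2464.8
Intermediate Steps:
a = -132
p = √910 (p = √(1042 - 132) = √910 ≈ 30.166)
(p + g(-46)) - 2540 = (√910 + 45) - 2540 = (45 + √910) - 2540 = -2495 + √910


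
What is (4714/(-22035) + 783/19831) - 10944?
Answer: -4782342504169/436976085 ≈ -10944.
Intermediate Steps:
(4714/(-22035) + 783/19831) - 10944 = (4714*(-1/22035) + 783*(1/19831)) - 10944 = (-4714/22035 + 783/19831) - 10944 = -76229929/436976085 - 10944 = -4782342504169/436976085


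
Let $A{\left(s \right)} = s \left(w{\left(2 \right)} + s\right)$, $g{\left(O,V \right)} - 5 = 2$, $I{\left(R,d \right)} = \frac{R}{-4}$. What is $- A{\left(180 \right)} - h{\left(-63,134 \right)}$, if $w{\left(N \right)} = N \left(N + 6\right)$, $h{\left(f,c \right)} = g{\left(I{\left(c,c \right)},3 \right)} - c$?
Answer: $-35153$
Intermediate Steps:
$I{\left(R,d \right)} = - \frac{R}{4}$ ($I{\left(R,d \right)} = R \left(- \frac{1}{4}\right) = - \frac{R}{4}$)
$g{\left(O,V \right)} = 7$ ($g{\left(O,V \right)} = 5 + 2 = 7$)
$h{\left(f,c \right)} = 7 - c$
$w{\left(N \right)} = N \left(6 + N\right)$
$A{\left(s \right)} = s \left(16 + s\right)$ ($A{\left(s \right)} = s \left(2 \left(6 + 2\right) + s\right) = s \left(2 \cdot 8 + s\right) = s \left(16 + s\right)$)
$- A{\left(180 \right)} - h{\left(-63,134 \right)} = - 180 \left(16 + 180\right) - \left(7 - 134\right) = - 180 \cdot 196 - \left(7 - 134\right) = \left(-1\right) 35280 - -127 = -35280 + 127 = -35153$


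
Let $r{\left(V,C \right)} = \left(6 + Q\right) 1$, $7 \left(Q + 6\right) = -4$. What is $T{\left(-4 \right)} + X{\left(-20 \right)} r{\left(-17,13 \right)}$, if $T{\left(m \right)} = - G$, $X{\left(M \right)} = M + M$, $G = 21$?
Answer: $\frac{13}{7} \approx 1.8571$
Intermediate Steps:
$Q = - \frac{46}{7}$ ($Q = -6 + \frac{1}{7} \left(-4\right) = -6 - \frac{4}{7} = - \frac{46}{7} \approx -6.5714$)
$X{\left(M \right)} = 2 M$
$T{\left(m \right)} = -21$ ($T{\left(m \right)} = \left(-1\right) 21 = -21$)
$r{\left(V,C \right)} = - \frac{4}{7}$ ($r{\left(V,C \right)} = \left(6 - \frac{46}{7}\right) 1 = \left(- \frac{4}{7}\right) 1 = - \frac{4}{7}$)
$T{\left(-4 \right)} + X{\left(-20 \right)} r{\left(-17,13 \right)} = -21 + 2 \left(-20\right) \left(- \frac{4}{7}\right) = -21 - - \frac{160}{7} = -21 + \frac{160}{7} = \frac{13}{7}$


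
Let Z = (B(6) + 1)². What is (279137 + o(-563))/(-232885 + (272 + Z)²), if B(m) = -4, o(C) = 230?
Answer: -279367/153924 ≈ -1.8150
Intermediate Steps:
Z = 9 (Z = (-4 + 1)² = (-3)² = 9)
(279137 + o(-563))/(-232885 + (272 + Z)²) = (279137 + 230)/(-232885 + (272 + 9)²) = 279367/(-232885 + 281²) = 279367/(-232885 + 78961) = 279367/(-153924) = 279367*(-1/153924) = -279367/153924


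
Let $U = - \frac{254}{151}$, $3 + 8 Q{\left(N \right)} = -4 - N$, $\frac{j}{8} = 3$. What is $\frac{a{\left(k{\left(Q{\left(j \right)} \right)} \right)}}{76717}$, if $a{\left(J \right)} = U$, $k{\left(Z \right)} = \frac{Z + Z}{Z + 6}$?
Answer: $- \frac{254}{11584267} \approx -2.1926 \cdot 10^{-5}$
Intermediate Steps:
$j = 24$ ($j = 8 \cdot 3 = 24$)
$Q{\left(N \right)} = - \frac{7}{8} - \frac{N}{8}$ ($Q{\left(N \right)} = - \frac{3}{8} + \frac{-4 - N}{8} = - \frac{3}{8} - \left(\frac{1}{2} + \frac{N}{8}\right) = - \frac{7}{8} - \frac{N}{8}$)
$k{\left(Z \right)} = \frac{2 Z}{6 + Z}$
$U = - \frac{254}{151}$ ($U = \left(-254\right) \frac{1}{151} = - \frac{254}{151} \approx -1.6821$)
$a{\left(J \right)} = - \frac{254}{151}$
$\frac{a{\left(k{\left(Q{\left(j \right)} \right)} \right)}}{76717} = - \frac{254}{151 \cdot 76717} = \left(- \frac{254}{151}\right) \frac{1}{76717} = - \frac{254}{11584267}$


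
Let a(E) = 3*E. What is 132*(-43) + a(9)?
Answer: -5649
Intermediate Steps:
132*(-43) + a(9) = 132*(-43) + 3*9 = -5676 + 27 = -5649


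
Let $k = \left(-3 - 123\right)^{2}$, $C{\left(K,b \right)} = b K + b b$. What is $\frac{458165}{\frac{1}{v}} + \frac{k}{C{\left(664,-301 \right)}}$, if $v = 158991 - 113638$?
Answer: $\frac{108113955144979}{5203} \approx 2.0779 \cdot 10^{10}$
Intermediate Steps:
$C{\left(K,b \right)} = b^{2} + K b$ ($C{\left(K,b \right)} = K b + b^{2} = b^{2} + K b$)
$v = 45353$
$k = 15876$ ($k = \left(-126\right)^{2} = 15876$)
$\frac{458165}{\frac{1}{v}} + \frac{k}{C{\left(664,-301 \right)}} = \frac{458165}{\frac{1}{45353}} + \frac{15876}{\left(-301\right) \left(664 - 301\right)} = 458165 \frac{1}{\frac{1}{45353}} + \frac{15876}{\left(-301\right) 363} = 458165 \cdot 45353 + \frac{15876}{-109263} = 20779157245 + 15876 \left(- \frac{1}{109263}\right) = 20779157245 - \frac{756}{5203} = \frac{108113955144979}{5203}$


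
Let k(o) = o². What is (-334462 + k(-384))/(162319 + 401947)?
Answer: -93503/282133 ≈ -0.33141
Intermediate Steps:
(-334462 + k(-384))/(162319 + 401947) = (-334462 + (-384)²)/(162319 + 401947) = (-334462 + 147456)/564266 = -187006*1/564266 = -93503/282133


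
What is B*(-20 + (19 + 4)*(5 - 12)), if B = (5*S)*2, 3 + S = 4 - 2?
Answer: 1810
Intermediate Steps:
S = -1 (S = -3 + (4 - 2) = -3 + 2 = -1)
B = -10 (B = (5*(-1))*2 = -5*2 = -10)
B*(-20 + (19 + 4)*(5 - 12)) = -10*(-20 + (19 + 4)*(5 - 12)) = -10*(-20 + 23*(-7)) = -10*(-20 - 161) = -10*(-181) = 1810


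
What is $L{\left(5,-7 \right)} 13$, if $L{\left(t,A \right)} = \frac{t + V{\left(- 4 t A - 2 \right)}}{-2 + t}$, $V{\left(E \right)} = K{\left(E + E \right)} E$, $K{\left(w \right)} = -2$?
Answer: $- \frac{3523}{3} \approx -1174.3$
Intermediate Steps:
$V{\left(E \right)} = - 2 E$
$L{\left(t,A \right)} = \frac{4 + t + 8 A t}{-2 + t}$ ($L{\left(t,A \right)} = \frac{t - 2 \left(- 4 t A - 2\right)}{-2 + t} = \frac{t - 2 \left(- 4 A t - 2\right)}{-2 + t} = \frac{t - 2 \left(-2 - 4 A t\right)}{-2 + t} = \frac{t + \left(4 + 8 A t\right)}{-2 + t} = \frac{4 + t + 8 A t}{-2 + t}$)
$L{\left(5,-7 \right)} 13 = \frac{4 + 5 + 8 \left(-7\right) 5}{-2 + 5} \cdot 13 = \frac{4 + 5 - 280}{3} \cdot 13 = \frac{1}{3} \left(-271\right) 13 = \left(- \frac{271}{3}\right) 13 = - \frac{3523}{3}$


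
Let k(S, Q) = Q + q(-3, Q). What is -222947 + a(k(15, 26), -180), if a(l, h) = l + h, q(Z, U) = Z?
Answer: -223104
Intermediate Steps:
k(S, Q) = -3 + Q (k(S, Q) = Q - 3 = -3 + Q)
a(l, h) = h + l
-222947 + a(k(15, 26), -180) = -222947 + (-180 + (-3 + 26)) = -222947 + (-180 + 23) = -222947 - 157 = -223104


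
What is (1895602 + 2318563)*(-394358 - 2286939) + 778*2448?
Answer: -11299426067461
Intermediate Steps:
(1895602 + 2318563)*(-394358 - 2286939) + 778*2448 = 4214165*(-2681297) + 1904544 = -11299427972005 + 1904544 = -11299426067461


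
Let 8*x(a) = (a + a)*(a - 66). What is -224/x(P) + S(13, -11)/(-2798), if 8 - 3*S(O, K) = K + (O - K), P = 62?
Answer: 940283/260214 ≈ 3.6135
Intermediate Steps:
S(O, K) = 8/3 - O/3 (S(O, K) = 8/3 - (K + (O - K))/3 = 8/3 - O/3)
x(a) = a*(-66 + a)/4 (x(a) = ((a + a)*(a - 66))/8 = ((2*a)*(-66 + a))/8 = (2*a*(-66 + a))/8 = a*(-66 + a)/4)
-224/x(P) + S(13, -11)/(-2798) = -224*2/(31*(-66 + 62)) + (8/3 - 1/3*13)/(-2798) = -224/((1/4)*62*(-4)) + (8/3 - 13/3)*(-1/2798) = -224/(-62) - 5/3*(-1/2798) = -224*(-1/62) + 5/8394 = 112/31 + 5/8394 = 940283/260214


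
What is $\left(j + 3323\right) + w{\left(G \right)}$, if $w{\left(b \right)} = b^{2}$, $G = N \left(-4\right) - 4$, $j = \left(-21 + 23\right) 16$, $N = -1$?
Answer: $3355$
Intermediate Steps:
$j = 32$ ($j = 2 \cdot 16 = 32$)
$G = 0$ ($G = \left(-1\right) \left(-4\right) - 4 = 4 - 4 = 0$)
$\left(j + 3323\right) + w{\left(G \right)} = \left(32 + 3323\right) + 0^{2} = 3355 + 0 = 3355$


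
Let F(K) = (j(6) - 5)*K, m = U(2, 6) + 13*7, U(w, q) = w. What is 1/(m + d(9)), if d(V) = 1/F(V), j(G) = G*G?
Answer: 279/25948 ≈ 0.010752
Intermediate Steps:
j(G) = G²
m = 93 (m = 2 + 13*7 = 2 + 91 = 93)
F(K) = 31*K (F(K) = (6² - 5)*K = (36 - 5)*K = 31*K)
d(V) = 1/(31*V)
1/(m + d(9)) = 1/(93 + (1/31)/9) = 1/(93 + (1/31)*(⅑)) = 1/(93 + 1/279) = 1/(25948/279) = 279/25948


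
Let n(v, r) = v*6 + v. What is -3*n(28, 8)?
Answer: -588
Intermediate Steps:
n(v, r) = 7*v (n(v, r) = 6*v + v = 7*v)
-3*n(28, 8) = -21*28 = -3*196 = -588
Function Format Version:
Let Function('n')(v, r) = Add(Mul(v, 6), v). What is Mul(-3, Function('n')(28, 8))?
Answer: -588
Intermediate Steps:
Function('n')(v, r) = Mul(7, v) (Function('n')(v, r) = Add(Mul(6, v), v) = Mul(7, v))
Mul(-3, Function('n')(28, 8)) = Mul(-3, Mul(7, 28)) = Mul(-3, 196) = -588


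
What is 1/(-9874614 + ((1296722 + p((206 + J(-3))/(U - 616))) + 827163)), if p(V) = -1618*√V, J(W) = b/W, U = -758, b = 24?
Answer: -1774916941/13756900293591481 + 1618*I*√7557/13756900293591481 ≈ -1.2902e-7 + 1.0224e-11*I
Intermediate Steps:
J(W) = 24/W
1/(-9874614 + ((1296722 + p((206 + J(-3))/(U - 616))) + 827163)) = 1/(-9874614 + ((1296722 - 1618*√(206 + 24/(-3))*(I*√1374/1374)) + 827163)) = 1/(-9874614 + ((1296722 - 1618*√(206 + 24*(-⅓))*(I*√1374/1374)) + 827163)) = 1/(-9874614 + ((1296722 - 1618*I*√1374*√(206 - 8)/1374) + 827163)) = 1/(-9874614 + ((1296722 - 1618*I*√7557/229) + 827163)) = 1/(-9874614 + (2123885 - 1618*I*√7557/229)) = 1/(-7750729 - 1618*I*√7557/229)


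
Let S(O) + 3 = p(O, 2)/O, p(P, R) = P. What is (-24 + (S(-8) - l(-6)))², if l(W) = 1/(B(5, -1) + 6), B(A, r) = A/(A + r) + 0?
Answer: 574564/841 ≈ 683.19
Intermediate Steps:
B(A, r) = A/(A + r) (B(A, r) = A/(A + r) + 0 = A/(A + r))
S(O) = -2 (S(O) = -3 + O/O = -3 + 1 = -2)
l(W) = 4/29 (l(W) = 1/(5/(5 - 1) + 6) = 1/(5/4 + 6) = 1/(29/4) = 4/29)
(-24 + (S(-8) - l(-6)))² = (-24 + (-2 - 1*4/29))² = (-24 + (-2 - 4/29))² = (-24 - 62/29)² = (-758/29)² = 574564/841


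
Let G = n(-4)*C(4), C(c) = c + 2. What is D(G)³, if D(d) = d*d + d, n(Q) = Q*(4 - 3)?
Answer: 168196608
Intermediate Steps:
C(c) = 2 + c
n(Q) = Q (n(Q) = Q*1 = Q)
G = -24 (G = -4*(2 + 4) = -4*6 = -24)
D(d) = d + d² (D(d) = d² + d = d + d²)
D(G)³ = (-24*(1 - 24))³ = (-24*(-23))³ = 552³ = 168196608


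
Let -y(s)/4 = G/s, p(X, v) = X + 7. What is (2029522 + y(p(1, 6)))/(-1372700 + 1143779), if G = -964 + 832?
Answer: -184508/20811 ≈ -8.8659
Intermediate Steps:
G = -132
p(X, v) = 7 + X
y(s) = 528/s (y(s) = -(-528)/s = 528/s)
(2029522 + y(p(1, 6)))/(-1372700 + 1143779) = (2029522 + 528/(7 + 1))/(-1372700 + 1143779) = (2029522 + 528/8)/(-228921) = (2029522 + 528*(1/8))*(-1/228921) = (2029522 + 66)*(-1/228921) = 2029588*(-1/228921) = -184508/20811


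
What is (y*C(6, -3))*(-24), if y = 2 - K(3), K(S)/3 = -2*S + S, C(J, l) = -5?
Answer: 1320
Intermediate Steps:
K(S) = -3*S (K(S) = 3*(-2*S + S) = 3*(-S) = -3*S)
y = 11 (y = 2 - (-3)*3 = 2 - 1*(-9) = 2 + 9 = 11)
(y*C(6, -3))*(-24) = (11*(-5))*(-24) = -55*(-24) = 1320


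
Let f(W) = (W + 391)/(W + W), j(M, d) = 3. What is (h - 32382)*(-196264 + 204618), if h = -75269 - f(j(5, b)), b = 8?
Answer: -2699595100/3 ≈ -8.9986e+8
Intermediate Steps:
f(W) = (391 + W)/(2*W) (f(W) = (391 + W)/((2*W)) = (391 + W)*(1/(2*W)) = (391 + W)/(2*W))
h = -226004/3 (h = -75269 - (391 + 3)/(2*3) = -75269 - 394/(2*3) = -75269 - 1*197/3 = -75269 - 197/3 = -226004/3 ≈ -75335.)
(h - 32382)*(-196264 + 204618) = (-226004/3 - 32382)*(-196264 + 204618) = -323150/3*8354 = -2699595100/3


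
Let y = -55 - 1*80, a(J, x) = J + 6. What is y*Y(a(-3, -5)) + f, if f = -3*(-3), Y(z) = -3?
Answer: 414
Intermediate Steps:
a(J, x) = 6 + J
y = -135 (y = -55 - 80 = -135)
f = 9
y*Y(a(-3, -5)) + f = -135*(-3) + 9 = 405 + 9 = 414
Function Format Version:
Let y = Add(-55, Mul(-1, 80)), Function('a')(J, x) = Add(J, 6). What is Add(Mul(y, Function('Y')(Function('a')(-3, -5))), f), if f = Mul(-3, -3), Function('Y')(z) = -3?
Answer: 414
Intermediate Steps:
Function('a')(J, x) = Add(6, J)
y = -135 (y = Add(-55, -80) = -135)
f = 9
Add(Mul(y, Function('Y')(Function('a')(-3, -5))), f) = Add(Mul(-135, -3), 9) = Add(405, 9) = 414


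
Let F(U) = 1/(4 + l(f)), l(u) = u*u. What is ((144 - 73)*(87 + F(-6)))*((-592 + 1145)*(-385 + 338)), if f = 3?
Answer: -2088948652/13 ≈ -1.6069e+8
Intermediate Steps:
l(u) = u²
F(U) = 1/13 (F(U) = 1/(4 + 3²) = 1/(4 + 9) = 1/13)
((144 - 73)*(87 + F(-6)))*((-592 + 1145)*(-385 + 338)) = ((144 - 73)*(87 + 1/13))*((-592 + 1145)*(-385 + 338)) = (71*(1132/13))*(553*(-47)) = (80372/13)*(-25991) = -2088948652/13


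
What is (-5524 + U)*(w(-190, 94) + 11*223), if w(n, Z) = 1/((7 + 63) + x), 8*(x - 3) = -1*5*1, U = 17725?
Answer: 5776339765/193 ≈ 2.9929e+7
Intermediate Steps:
x = 19/8 (x = 3 + (-1*5*1)/8 = 3 + (-5*1)/8 = 3 + (1/8)*(-5) = 3 - 5/8 = 19/8 ≈ 2.3750)
w(n, Z) = 8/579 (w(n, Z) = 1/((7 + 63) + 19/8) = 1/(70 + 19/8) = 1/(579/8) = 8/579)
(-5524 + U)*(w(-190, 94) + 11*223) = (-5524 + 17725)*(8/579 + 11*223) = 12201*(8/579 + 2453) = 12201*(1420295/579) = 5776339765/193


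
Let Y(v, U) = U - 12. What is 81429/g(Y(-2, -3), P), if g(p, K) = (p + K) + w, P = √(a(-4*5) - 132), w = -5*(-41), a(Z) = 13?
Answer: 5157170/12073 - 27143*I*√119/12073 ≈ 427.17 - 24.525*I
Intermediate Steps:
Y(v, U) = -12 + U
w = 205
P = I*√119 (P = √(13 - 132) = √(-119) = I*√119 ≈ 10.909*I)
g(p, K) = 205 + K + p (g(p, K) = (p + K) + 205 = (K + p) + 205 = 205 + K + p)
81429/g(Y(-2, -3), P) = 81429/(205 + I*√119 + (-12 - 3)) = 81429/(205 + I*√119 - 15) = 81429/(190 + I*√119)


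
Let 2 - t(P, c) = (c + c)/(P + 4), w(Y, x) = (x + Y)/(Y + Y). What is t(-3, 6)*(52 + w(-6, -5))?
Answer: -3175/6 ≈ -529.17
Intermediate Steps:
w(Y, x) = (Y + x)/(2*Y) (w(Y, x) = (Y + x)/((2*Y)) = (Y + x)*(1/(2*Y)) = (Y + x)/(2*Y))
t(P, c) = 2 - 2*c/(4 + P) (t(P, c) = 2 - (c + c)/(P + 4) = 2 - 2*c/(4 + P))
t(-3, 6)*(52 + w(-6, -5)) = (2*(4 - 3 - 1*6)/(4 - 3))*(52 + (½)*(-6 - 5)/(-6)) = (2*(4 - 3 - 6)/1)*(52 + (½)*(-⅙)*(-11)) = (2*1*(-5))*(52 + 11/12) = -10*635/12 = -3175/6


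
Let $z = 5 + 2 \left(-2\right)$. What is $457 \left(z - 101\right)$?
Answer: $-45700$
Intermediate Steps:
$z = 1$ ($z = 5 - 4 = 1$)
$457 \left(z - 101\right) = 457 \left(1 - 101\right) = 457 \left(-100\right) = -45700$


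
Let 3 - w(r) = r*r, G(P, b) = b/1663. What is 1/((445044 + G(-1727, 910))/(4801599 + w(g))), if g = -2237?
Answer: -336868921/740109082 ≈ -0.45516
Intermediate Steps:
G(P, b) = b/1663 (G(P, b) = b*(1/1663) = b/1663)
w(r) = 3 - r**2 (w(r) = 3 - r*r = 3 - r**2)
1/((445044 + G(-1727, 910))/(4801599 + w(g))) = 1/((445044 + (1/1663)*910)/(4801599 + (3 - 1*(-2237)**2))) = 1/((445044 + 910/1663)/(4801599 + (3 - 1*5004169))) = 1/(740109082/(1663*(4801599 + (3 - 5004169)))) = 1/(740109082/(1663*(4801599 - 5004166))) = 1/((740109082/1663)/(-202567)) = 1/((740109082/1663)*(-1/202567)) = 1/(-740109082/336868921) = -336868921/740109082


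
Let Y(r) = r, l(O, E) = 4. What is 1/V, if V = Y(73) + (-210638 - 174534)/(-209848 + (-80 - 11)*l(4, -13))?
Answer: 52553/3932662 ≈ 0.013363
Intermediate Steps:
V = 3932662/52553 (V = 73 + (-210638 - 174534)/(-209848 + (-80 - 11)*4) = 73 - 385172/(-209848 - 91*4) = 73 - 385172/(-209848 - 364) = 73 - 385172/(-210212) = 73 - 385172*(-1/210212) = 73 + 96293/52553 = 3932662/52553 ≈ 74.832)
1/V = 1/(3932662/52553) = 52553/3932662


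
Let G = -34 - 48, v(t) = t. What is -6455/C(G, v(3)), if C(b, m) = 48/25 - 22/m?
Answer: 484125/406 ≈ 1192.4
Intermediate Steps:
G = -82
C(b, m) = 48/25 - 22/m (C(b, m) = 48*(1/25) - 22/m = 48/25 - 22/m)
-6455/C(G, v(3)) = -6455/(48/25 - 22/3) = -6455/(-406/75) = -6455*(-75/406) = 484125/406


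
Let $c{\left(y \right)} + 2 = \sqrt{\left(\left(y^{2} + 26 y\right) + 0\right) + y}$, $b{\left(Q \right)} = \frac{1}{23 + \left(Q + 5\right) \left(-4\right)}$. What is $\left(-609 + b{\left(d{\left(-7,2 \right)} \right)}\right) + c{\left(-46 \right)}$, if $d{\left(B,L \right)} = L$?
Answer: $- \frac{3056}{5} + \sqrt{874} \approx -581.64$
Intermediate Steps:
$b{\left(Q \right)} = \frac{1}{3 - 4 Q}$ ($b{\left(Q \right)} = \frac{1}{23 + \left(5 + Q\right) \left(-4\right)} = \frac{1}{23 - \left(20 + 4 Q\right)} = \frac{1}{3 - 4 Q}$)
$c{\left(y \right)} = -2 + \sqrt{y^{2} + 27 y}$ ($c{\left(y \right)} = -2 + \sqrt{\left(\left(y^{2} + 26 y\right) + 0\right) + y} = -2 + \sqrt{\left(y^{2} + 26 y\right) + y} = -2 + \sqrt{y^{2} + 27 y}$)
$\left(-609 + b{\left(d{\left(-7,2 \right)} \right)}\right) + c{\left(-46 \right)} = \left(-609 - \frac{1}{-3 + 4 \cdot 2}\right) - \left(2 - \sqrt{- 46 \left(27 - 46\right)}\right) = \left(-609 - \frac{1}{-3 + 8}\right) - \left(2 - \sqrt{\left(-46\right) \left(-19\right)}\right) = \left(-609 - \frac{1}{5}\right) - \left(2 - \sqrt{874}\right) = - \frac{3046}{5} - \left(2 - \sqrt{874}\right) = - \frac{3056}{5} + \sqrt{874}$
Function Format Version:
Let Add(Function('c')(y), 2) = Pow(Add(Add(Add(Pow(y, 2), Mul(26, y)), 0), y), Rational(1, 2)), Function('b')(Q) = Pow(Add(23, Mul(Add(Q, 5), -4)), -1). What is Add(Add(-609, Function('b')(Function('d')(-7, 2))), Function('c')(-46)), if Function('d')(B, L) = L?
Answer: Add(Rational(-3056, 5), Pow(874, Rational(1, 2))) ≈ -581.64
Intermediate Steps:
Function('b')(Q) = Pow(Add(3, Mul(-4, Q)), -1) (Function('b')(Q) = Pow(Add(23, Mul(Add(5, Q), -4)), -1) = Pow(Add(23, Add(-20, Mul(-4, Q))), -1) = Pow(Add(3, Mul(-4, Q)), -1))
Function('c')(y) = Add(-2, Pow(Add(Pow(y, 2), Mul(27, y)), Rational(1, 2))) (Function('c')(y) = Add(-2, Pow(Add(Add(Add(Pow(y, 2), Mul(26, y)), 0), y), Rational(1, 2))) = Add(-2, Pow(Add(Add(Pow(y, 2), Mul(26, y)), y), Rational(1, 2))) = Add(-2, Pow(Add(Pow(y, 2), Mul(27, y)), Rational(1, 2))))
Add(Add(-609, Function('b')(Function('d')(-7, 2))), Function('c')(-46)) = Add(Add(-609, Mul(-1, Pow(Add(-3, Mul(4, 2)), -1))), Add(-2, Pow(Mul(-46, Add(27, -46)), Rational(1, 2)))) = Add(Add(-609, Mul(-1, Pow(Add(-3, 8), -1))), Add(-2, Pow(Mul(-46, -19), Rational(1, 2)))) = Add(Add(-609, Mul(-1, Pow(5, -1))), Add(-2, Pow(874, Rational(1, 2)))) = Add(Add(-609, Mul(-1, Rational(1, 5))), Add(-2, Pow(874, Rational(1, 2)))) = Add(Add(-609, Rational(-1, 5)), Add(-2, Pow(874, Rational(1, 2)))) = Add(Rational(-3046, 5), Add(-2, Pow(874, Rational(1, 2)))) = Add(Rational(-3056, 5), Pow(874, Rational(1, 2)))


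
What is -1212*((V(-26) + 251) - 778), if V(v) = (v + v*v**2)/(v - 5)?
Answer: -1533180/31 ≈ -49457.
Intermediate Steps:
V(v) = (v + v**3)/(-5 + v)
-1212*((V(-26) + 251) - 778) = -1212*(((-26 + (-26)**3)/(-5 - 26) + 251) - 778) = -1212*(((-26 - 17576)/(-31) + 251) - 778) = -1212*((-1/31*(-17602) + 251) - 778) = -1212*((17602/31 + 251) - 778) = -1212*(25383/31 - 778) = -1212*1265/31 = -1533180/31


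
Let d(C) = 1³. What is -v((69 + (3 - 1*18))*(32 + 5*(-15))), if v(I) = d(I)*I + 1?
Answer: 2321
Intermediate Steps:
d(C) = 1
v(I) = 1 + I (v(I) = 1*I + 1 = I + 1 = 1 + I)
-v((69 + (3 - 1*18))*(32 + 5*(-15))) = -(1 + (69 + (3 - 1*18))*(32 + 5*(-15))) = -(1 + (69 + (3 - 18))*(32 - 75)) = -(1 + (69 - 15)*(-43)) = -(1 + 54*(-43)) = -(1 - 2322) = -1*(-2321) = 2321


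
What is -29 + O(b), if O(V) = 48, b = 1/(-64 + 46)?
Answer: 19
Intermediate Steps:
b = -1/18 (b = 1/(-18) = -1/18 ≈ -0.055556)
-29 + O(b) = -29 + 48 = 19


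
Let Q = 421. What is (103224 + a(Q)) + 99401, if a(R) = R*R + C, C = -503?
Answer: 379363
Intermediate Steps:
a(R) = -503 + R² (a(R) = R*R - 503 = R² - 503 = -503 + R²)
(103224 + a(Q)) + 99401 = (103224 + (-503 + 421²)) + 99401 = (103224 + (-503 + 177241)) + 99401 = (103224 + 176738) + 99401 = 279962 + 99401 = 379363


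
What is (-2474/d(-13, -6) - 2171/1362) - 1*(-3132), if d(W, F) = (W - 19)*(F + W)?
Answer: 647226779/207024 ≈ 3126.3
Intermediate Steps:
d(W, F) = (-19 + W)*(F + W)
(-2474/d(-13, -6) - 2171/1362) - 1*(-3132) = (-2474/((-13)**2 - 19*(-6) - 19*(-13) - 6*(-13)) - 2171/1362) - 1*(-3132) = (-2474/(169 + 114 + 247 + 78) - 2171*1/1362) + 3132 = (-2474/608 - 2171/1362) + 3132 = (-2474*1/608 - 2171/1362) + 3132 = (-1237/304 - 2171/1362) + 3132 = -1172389/207024 + 3132 = 647226779/207024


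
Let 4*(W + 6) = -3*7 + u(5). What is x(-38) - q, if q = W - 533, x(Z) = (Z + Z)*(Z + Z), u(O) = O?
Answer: 6319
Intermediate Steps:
x(Z) = 4*Z**2 (x(Z) = (2*Z)*(2*Z) = 4*Z**2)
W = -10 (W = -6 + (-3*7 + 5)/4 = -6 + (-21 + 5)/4 = -6 + (1/4)*(-16) = -6 - 4 = -10)
q = -543 (q = -10 - 533 = -543)
x(-38) - q = 4*(-38)**2 - 1*(-543) = 4*1444 + 543 = 5776 + 543 = 6319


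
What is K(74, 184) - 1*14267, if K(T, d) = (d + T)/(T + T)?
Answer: -1055629/74 ≈ -14265.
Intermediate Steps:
K(T, d) = (T + d)/(2*T) (K(T, d) = (T + d)/((2*T)) = (T + d)*(1/(2*T)) = (T + d)/(2*T))
K(74, 184) - 1*14267 = (1/2)*(74 + 184)/74 - 1*14267 = (1/2)*(1/74)*258 - 14267 = 129/74 - 14267 = -1055629/74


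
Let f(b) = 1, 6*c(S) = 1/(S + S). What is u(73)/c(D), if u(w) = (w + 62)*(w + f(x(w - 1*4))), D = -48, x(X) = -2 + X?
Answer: -5754240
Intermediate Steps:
c(S) = 1/(12*S) (c(S) = 1/(6*(S + S)) = 1/(6*((2*S))) = (1/(2*S))/6 = 1/(12*S))
u(w) = (1 + w)*(62 + w) (u(w) = (w + 62)*(w + 1) = (62 + w)*(1 + w) = (1 + w)*(62 + w))
u(73)/c(D) = (62 + 73² + 63*73)/(((1/12)/(-48))) = (62 + 5329 + 4599)/(((1/12)*(-1/48))) = 9990/(-1/576) = 9990*(-576) = -5754240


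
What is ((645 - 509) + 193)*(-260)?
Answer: -85540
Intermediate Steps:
((645 - 509) + 193)*(-260) = (136 + 193)*(-260) = 329*(-260) = -85540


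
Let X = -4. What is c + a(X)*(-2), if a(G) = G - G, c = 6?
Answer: 6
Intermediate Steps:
a(G) = 0
c + a(X)*(-2) = 6 + 0*(-2) = 6 + 0 = 6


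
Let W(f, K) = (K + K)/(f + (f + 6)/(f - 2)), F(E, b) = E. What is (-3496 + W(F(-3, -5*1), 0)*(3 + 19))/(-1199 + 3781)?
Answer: -1748/1291 ≈ -1.3540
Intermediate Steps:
W(f, K) = 2*K/(f + (6 + f)/(-2 + f)) (W(f, K) = (2*K)/(f + (6 + f)/(-2 + f)) = 2*K/(f + (6 + f)/(-2 + f)))
(-3496 + W(F(-3, -5*1), 0)*(3 + 19))/(-1199 + 3781) = (-3496 + (2*0*(-2 - 3)/(6 + (-3)² - 1*(-3)))*(3 + 19))/(-1199 + 3781) = (-3496 + (2*0*(-5)/(6 + 9 + 3))*22)/2582 = (-3496 + (2*0*(-5)/18)*22)*(1/2582) = (-3496 + (2*0*(1/18)*(-5))*22)*(1/2582) = (-3496 + 0*22)*(1/2582) = (-3496 + 0)*(1/2582) = -3496*1/2582 = -1748/1291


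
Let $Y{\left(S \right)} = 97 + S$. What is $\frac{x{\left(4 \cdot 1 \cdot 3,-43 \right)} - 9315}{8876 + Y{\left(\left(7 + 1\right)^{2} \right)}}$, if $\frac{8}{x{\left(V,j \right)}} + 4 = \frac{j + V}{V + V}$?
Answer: $- \frac{1183197}{1147699} \approx -1.0309$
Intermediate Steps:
$x{\left(V,j \right)} = \frac{8}{-4 + \frac{V + j}{2 V}}$ ($x{\left(V,j \right)} = \frac{8}{-4 + \frac{j + V}{V + V}} = \frac{8}{-4 + \frac{V + j}{2 V}}$)
$\frac{x{\left(4 \cdot 1 \cdot 3,-43 \right)} - 9315}{8876 + Y{\left(\left(7 + 1\right)^{2} \right)}} = \frac{\frac{16 \cdot 4 \cdot 1 \cdot 3}{-43 - 7 \cdot 4 \cdot 1 \cdot 3} - 9315}{8876 + \left(97 + \left(7 + 1\right)^{2}\right)} = \frac{\frac{16 \cdot 4 \cdot 3}{-43 - 7 \cdot 4 \cdot 3} - 9315}{8876 + \left(97 + 8^{2}\right)} = \frac{16 \cdot 12 \frac{1}{-43 - 84} - 9315}{8876 + \left(97 + 64\right)} = \frac{16 \cdot 12 \frac{1}{-43 - 84} - 9315}{8876 + 161} = \frac{16 \cdot 12 \frac{1}{-127} - 9315}{9037} = \left(16 \cdot 12 \left(- \frac{1}{127}\right) - 9315\right) \frac{1}{9037} = \left(- \frac{192}{127} - 9315\right) \frac{1}{9037} = \left(- \frac{1183197}{127}\right) \frac{1}{9037} = - \frac{1183197}{1147699}$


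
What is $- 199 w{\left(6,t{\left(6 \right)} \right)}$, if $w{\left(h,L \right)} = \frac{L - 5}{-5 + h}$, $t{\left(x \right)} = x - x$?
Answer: $995$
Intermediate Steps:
$t{\left(x \right)} = 0$
$w{\left(h,L \right)} = \frac{-5 + L}{-5 + h}$
$- 199 w{\left(6,t{\left(6 \right)} \right)} = - 199 \frac{-5 + 0}{-5 + 6} = - 199 \cdot 1^{-1} \left(-5\right) = - 199 \cdot 1 \left(-5\right) = \left(-199\right) \left(-5\right) = 995$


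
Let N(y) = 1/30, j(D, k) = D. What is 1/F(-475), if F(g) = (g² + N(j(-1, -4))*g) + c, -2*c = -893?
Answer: 3/678167 ≈ 4.4237e-6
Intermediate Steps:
c = 893/2 (c = -½*(-893) = 893/2 ≈ 446.50)
N(y) = 1/30
F(g) = 893/2 + g² + g/30 (F(g) = (g² + g/30) + 893/2 = 893/2 + g² + g/30)
1/F(-475) = 1/(893/2 + (-475)² + (1/30)*(-475)) = 1/(893/2 + 225625 - 95/6) = 1/(678167/3) = 3/678167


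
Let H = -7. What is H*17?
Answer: -119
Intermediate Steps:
H*17 = -7*17 = -119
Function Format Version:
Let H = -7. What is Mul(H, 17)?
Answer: -119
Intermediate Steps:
Mul(H, 17) = Mul(-7, 17) = -119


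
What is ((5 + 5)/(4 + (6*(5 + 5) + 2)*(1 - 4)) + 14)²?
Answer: 1610361/8281 ≈ 194.46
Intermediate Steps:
((5 + 5)/(4 + (6*(5 + 5) + 2)*(1 - 4)) + 14)² = (10/(4 + (6*10 + 2)*(-3)) + 14)² = (10/(4 + (60 + 2)*(-3)) + 14)² = (10/(4 + 62*(-3)) + 14)² = (10/(4 - 186) + 14)² = (10/(-182) + 14)² = (10*(-1/182) + 14)² = (-5/91 + 14)² = (1269/91)² = 1610361/8281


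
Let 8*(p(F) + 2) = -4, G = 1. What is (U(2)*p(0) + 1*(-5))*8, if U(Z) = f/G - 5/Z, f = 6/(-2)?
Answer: 70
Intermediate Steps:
p(F) = -5/2 (p(F) = -2 + (⅛)*(-4) = -2 - ½ = -5/2)
f = -3 (f = 6*(-½) = -3)
U(Z) = -3 - 5/Z (U(Z) = -3/1 - 5/Z = -3*1 - 5/Z = -3 - 5/Z)
(U(2)*p(0) + 1*(-5))*8 = ((-3 - 5/2)*(-5/2) + 1*(-5))*8 = ((-3 - 5*½)*(-5/2) - 5)*8 = ((-3 - 5/2)*(-5/2) - 5)*8 = (-11/2*(-5/2) - 5)*8 = (55/4 - 5)*8 = (35/4)*8 = 70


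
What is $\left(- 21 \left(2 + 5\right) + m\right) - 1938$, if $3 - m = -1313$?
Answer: $-769$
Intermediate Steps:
$m = 1316$ ($m = 3 - -1313 = 3 + 1313 = 1316$)
$\left(- 21 \left(2 + 5\right) + m\right) - 1938 = \left(- 21 \left(2 + 5\right) + 1316\right) - 1938 = \left(\left(-21\right) 7 + 1316\right) - 1938 = \left(-147 + 1316\right) - 1938 = 1169 - 1938 = -769$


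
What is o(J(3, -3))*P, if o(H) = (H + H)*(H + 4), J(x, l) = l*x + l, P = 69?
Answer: 13248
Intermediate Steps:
J(x, l) = l + l*x
o(H) = 2*H*(4 + H) (o(H) = (2*H)*(4 + H) = 2*H*(4 + H))
o(J(3, -3))*P = (2*(-3*(1 + 3))*(4 - 3*(1 + 3)))*69 = (2*(-3*4)*(4 - 3*4))*69 = (2*(-12)*(4 - 12))*69 = (2*(-12)*(-8))*69 = 192*69 = 13248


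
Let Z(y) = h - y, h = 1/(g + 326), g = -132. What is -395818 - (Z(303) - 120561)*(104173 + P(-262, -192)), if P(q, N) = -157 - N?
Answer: 1221676137614/97 ≈ 1.2595e+10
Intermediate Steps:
h = 1/194 (h = 1/(-132 + 326) = 1/194 ≈ 0.0051546)
Z(y) = 1/194 - y
-395818 - (Z(303) - 120561)*(104173 + P(-262, -192)) = -395818 - ((1/194 - 1*303) - 120561)*(104173 + (-157 - 1*(-192))) = -395818 - ((1/194 - 303) - 120561)*(104173 + (-157 + 192)) = -395818 - (-58781/194 - 120561)*(104173 + 35) = -395818 - (-23447615)*104208/194 = -395818 - 1*(-1221714531960/97) = -395818 + 1221714531960/97 = 1221676137614/97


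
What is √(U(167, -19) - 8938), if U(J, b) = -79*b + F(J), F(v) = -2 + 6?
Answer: I*√7433 ≈ 86.215*I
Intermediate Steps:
F(v) = 4
U(J, b) = 4 - 79*b (U(J, b) = -79*b + 4 = 4 - 79*b)
√(U(167, -19) - 8938) = √((4 - 79*(-19)) - 8938) = √((4 + 1501) - 8938) = √(1505 - 8938) = √(-7433) = I*√7433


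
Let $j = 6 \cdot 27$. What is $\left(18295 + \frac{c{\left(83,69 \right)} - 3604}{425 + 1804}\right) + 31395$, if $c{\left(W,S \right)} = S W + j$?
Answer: $\frac{110761295}{2229} \approx 49691.0$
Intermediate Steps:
$j = 162$
$c{\left(W,S \right)} = 162 + S W$ ($c{\left(W,S \right)} = S W + 162 = 162 + S W$)
$\left(18295 + \frac{c{\left(83,69 \right)} - 3604}{425 + 1804}\right) + 31395 = \left(18295 + \frac{\left(162 + 69 \cdot 83\right) - 3604}{425 + 1804}\right) + 31395 = \left(18295 + \frac{\left(162 + 5727\right) - 3604}{2229}\right) + 31395 = \left(18295 + \left(5889 - 3604\right) \frac{1}{2229}\right) + 31395 = \left(18295 + 2285 \cdot \frac{1}{2229}\right) + 31395 = \left(18295 + \frac{2285}{2229}\right) + 31395 = \frac{40781840}{2229} + 31395 = \frac{110761295}{2229}$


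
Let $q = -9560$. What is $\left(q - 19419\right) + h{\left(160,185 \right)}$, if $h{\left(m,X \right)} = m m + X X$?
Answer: $30846$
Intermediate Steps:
$h{\left(m,X \right)} = X^{2} + m^{2}$ ($h{\left(m,X \right)} = m^{2} + X^{2} = X^{2} + m^{2}$)
$\left(q - 19419\right) + h{\left(160,185 \right)} = \left(-9560 - 19419\right) + \left(185^{2} + 160^{2}\right) = -28979 + \left(34225 + 25600\right) = -28979 + 59825 = 30846$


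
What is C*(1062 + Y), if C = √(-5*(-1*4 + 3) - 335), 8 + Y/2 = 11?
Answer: 1068*I*√330 ≈ 19401.0*I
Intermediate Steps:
Y = 6 (Y = -16 + 2*11 = -16 + 22 = 6)
C = I*√330 (C = √(-5*(-4 + 3) - 335) = √(-5*(-1) - 335) = √(5 - 335) = √(-330) = I*√330 ≈ 18.166*I)
C*(1062 + Y) = (I*√330)*(1062 + 6) = (I*√330)*1068 = 1068*I*√330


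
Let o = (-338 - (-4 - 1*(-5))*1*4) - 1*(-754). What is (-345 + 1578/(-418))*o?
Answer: -30032328/209 ≈ -1.4370e+5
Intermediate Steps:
o = 412 (o = (-338 - (-4 + 5)*1*4) + 754 = (-338 - 1*1*4) + 754 = (-338 - 4) + 754 = -342 + 754 = 412)
(-345 + 1578/(-418))*o = (-345 + 1578/(-418))*412 = (-345 + 1578*(-1/418))*412 = (-345 - 789/209)*412 = -72894/209*412 = -30032328/209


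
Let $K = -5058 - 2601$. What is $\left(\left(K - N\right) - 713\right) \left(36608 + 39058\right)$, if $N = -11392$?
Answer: $228511320$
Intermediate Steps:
$K = -7659$ ($K = -5058 - 2601 = -7659$)
$\left(\left(K - N\right) - 713\right) \left(36608 + 39058\right) = \left(\left(-7659 - -11392\right) - 713\right) \left(36608 + 39058\right) = \left(\left(-7659 + 11392\right) - 713\right) 75666 = \left(3733 - 713\right) 75666 = 3020 \cdot 75666 = 228511320$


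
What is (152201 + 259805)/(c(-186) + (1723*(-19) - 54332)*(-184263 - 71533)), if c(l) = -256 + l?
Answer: 206003/11135950741 ≈ 1.8499e-5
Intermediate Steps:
(152201 + 259805)/(c(-186) + (1723*(-19) - 54332)*(-184263 - 71533)) = (152201 + 259805)/((-256 - 186) + (1723*(-19) - 54332)*(-184263 - 71533)) = 412006/(-442 + (-32737 - 54332)*(-255796)) = 412006/(-442 - 87069*(-255796)) = 412006/(-442 + 22271901924) = 412006/22271901482 = 412006*(1/22271901482) = 206003/11135950741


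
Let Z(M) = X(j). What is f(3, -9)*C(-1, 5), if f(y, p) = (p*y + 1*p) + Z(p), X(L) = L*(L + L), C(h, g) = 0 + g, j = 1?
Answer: -170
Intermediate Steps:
C(h, g) = g
X(L) = 2*L² (X(L) = L*(2*L) = 2*L²)
Z(M) = 2 (Z(M) = 2*1² = 2*1 = 2)
f(y, p) = 2 + p + p*y (f(y, p) = (p*y + 1*p) + 2 = (p*y + p) + 2 = (p + p*y) + 2 = 2 + p + p*y)
f(3, -9)*C(-1, 5) = (2 - 9 - 9*3)*5 = (2 - 9 - 27)*5 = -34*5 = -170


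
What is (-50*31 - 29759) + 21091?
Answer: -10218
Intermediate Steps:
(-50*31 - 29759) + 21091 = (-1550 - 29759) + 21091 = -31309 + 21091 = -10218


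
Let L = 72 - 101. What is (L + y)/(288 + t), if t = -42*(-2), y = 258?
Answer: 229/372 ≈ 0.61559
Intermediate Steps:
t = 84
L = -29
(L + y)/(288 + t) = (-29 + 258)/(288 + 84) = 229/372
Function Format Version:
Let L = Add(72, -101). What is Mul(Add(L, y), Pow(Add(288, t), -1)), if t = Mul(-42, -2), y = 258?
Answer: Rational(229, 372) ≈ 0.61559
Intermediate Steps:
t = 84
L = -29
Mul(Add(L, y), Pow(Add(288, t), -1)) = Mul(Add(-29, 258), Pow(Add(288, 84), -1)) = Mul(229, Pow(372, -1)) = Mul(229, Rational(1, 372)) = Rational(229, 372)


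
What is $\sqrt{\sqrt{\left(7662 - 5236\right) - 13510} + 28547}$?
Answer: $\sqrt{28547 + 2 i \sqrt{2771}} \approx 168.96 + 0.3116 i$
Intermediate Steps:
$\sqrt{\sqrt{\left(7662 - 5236\right) - 13510} + 28547} = \sqrt{\sqrt{2426 - 13510} + 28547} = \sqrt{\sqrt{-11084} + 28547} = \sqrt{2 i \sqrt{2771} + 28547} = \sqrt{28547 + 2 i \sqrt{2771}}$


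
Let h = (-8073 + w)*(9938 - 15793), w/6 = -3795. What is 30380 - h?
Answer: -180555385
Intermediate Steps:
w = -22770 (w = 6*(-3795) = -22770)
h = 180585765 (h = (-8073 - 22770)*(9938 - 15793) = -30843*(-5855) = 180585765)
30380 - h = 30380 - 1*180585765 = 30380 - 180585765 = -180555385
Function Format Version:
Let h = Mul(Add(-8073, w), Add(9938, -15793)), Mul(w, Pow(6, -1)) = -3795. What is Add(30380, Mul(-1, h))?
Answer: -180555385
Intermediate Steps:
w = -22770 (w = Mul(6, -3795) = -22770)
h = 180585765 (h = Mul(Add(-8073, -22770), Add(9938, -15793)) = Mul(-30843, -5855) = 180585765)
Add(30380, Mul(-1, h)) = Add(30380, Mul(-1, 180585765)) = Add(30380, -180585765) = -180555385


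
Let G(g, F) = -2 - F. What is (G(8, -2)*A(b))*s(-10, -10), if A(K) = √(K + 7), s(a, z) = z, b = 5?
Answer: 0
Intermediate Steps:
A(K) = √(7 + K)
(G(8, -2)*A(b))*s(-10, -10) = ((-2 - 1*(-2))*√(7 + 5))*(-10) = ((-2 + 2)*√12)*(-10) = (0*(2*√3))*(-10) = 0*(-10) = 0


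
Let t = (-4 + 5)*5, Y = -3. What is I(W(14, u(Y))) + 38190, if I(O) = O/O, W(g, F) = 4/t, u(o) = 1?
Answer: 38191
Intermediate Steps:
t = 5 (t = 1*5 = 5)
W(g, F) = ⅘ (W(g, F) = 4/5 = 4*(⅕) = ⅘)
I(O) = 1
I(W(14, u(Y))) + 38190 = 1 + 38190 = 38191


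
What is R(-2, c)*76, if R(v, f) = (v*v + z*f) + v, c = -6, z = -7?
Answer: 3344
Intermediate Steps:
R(v, f) = v + v**2 - 7*f (R(v, f) = (v*v - 7*f) + v = (v**2 - 7*f) + v = v + v**2 - 7*f)
R(-2, c)*76 = (-2 + (-2)**2 - 7*(-6))*76 = (-2 + 4 + 42)*76 = 44*76 = 3344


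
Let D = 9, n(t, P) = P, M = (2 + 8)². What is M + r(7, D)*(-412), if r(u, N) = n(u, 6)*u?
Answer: -17204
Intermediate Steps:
M = 100 (M = 10² = 100)
r(u, N) = 6*u
M + r(7, D)*(-412) = 100 + (6*7)*(-412) = 100 + 42*(-412) = 100 - 17304 = -17204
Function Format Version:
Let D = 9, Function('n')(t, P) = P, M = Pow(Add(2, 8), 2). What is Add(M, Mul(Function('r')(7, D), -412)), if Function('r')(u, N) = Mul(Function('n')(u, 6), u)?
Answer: -17204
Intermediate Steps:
M = 100 (M = Pow(10, 2) = 100)
Function('r')(u, N) = Mul(6, u)
Add(M, Mul(Function('r')(7, D), -412)) = Add(100, Mul(Mul(6, 7), -412)) = Add(100, Mul(42, -412)) = Add(100, -17304) = -17204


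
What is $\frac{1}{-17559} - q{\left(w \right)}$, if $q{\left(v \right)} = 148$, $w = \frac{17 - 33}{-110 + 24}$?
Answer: $- \frac{2598733}{17559} \approx -148.0$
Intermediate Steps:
$w = \frac{8}{43}$ ($w = - \frac{16}{-86} = \left(-16\right) \left(- \frac{1}{86}\right) = \frac{8}{43} \approx 0.18605$)
$\frac{1}{-17559} - q{\left(w \right)} = \frac{1}{-17559} - 148 = - \frac{1}{17559} - 148 = - \frac{2598733}{17559}$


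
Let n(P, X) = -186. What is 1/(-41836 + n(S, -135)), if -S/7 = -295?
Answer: -1/42022 ≈ -2.3797e-5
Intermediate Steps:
S = 2065 (S = -7*(-295) = 2065)
1/(-41836 + n(S, -135)) = 1/(-41836 - 186) = 1/(-42022) = -1/42022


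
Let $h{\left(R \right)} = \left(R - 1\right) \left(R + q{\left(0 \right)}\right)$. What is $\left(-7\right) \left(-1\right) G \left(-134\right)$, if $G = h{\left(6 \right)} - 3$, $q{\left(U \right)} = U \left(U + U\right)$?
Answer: $-25326$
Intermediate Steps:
$q{\left(U \right)} = 2 U^{2}$ ($q{\left(U \right)} = U 2 U = 2 U^{2}$)
$h{\left(R \right)} = R \left(-1 + R\right)$ ($h{\left(R \right)} = \left(R - 1\right) \left(R + 2 \cdot 0^{2}\right) = \left(-1 + R\right) \left(R + 2 \cdot 0\right) = \left(-1 + R\right) \left(R + 0\right) = \left(-1 + R\right) R = R \left(-1 + R\right)$)
$G = 27$ ($G = 6 \left(-1 + 6\right) - 3 = 6 \cdot 5 - 3 = 30 - 3 = 27$)
$\left(-7\right) \left(-1\right) G \left(-134\right) = \left(-7\right) \left(-1\right) 27 \left(-134\right) = 7 \cdot 27 \left(-134\right) = 189 \left(-134\right) = -25326$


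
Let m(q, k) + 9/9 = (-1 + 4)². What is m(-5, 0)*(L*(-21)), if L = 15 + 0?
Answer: -2520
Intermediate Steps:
L = 15
m(q, k) = 8 (m(q, k) = -1 + (-1 + 4)² = -1 + 3² = -1 + 9 = 8)
m(-5, 0)*(L*(-21)) = 8*(15*(-21)) = 8*(-315) = -2520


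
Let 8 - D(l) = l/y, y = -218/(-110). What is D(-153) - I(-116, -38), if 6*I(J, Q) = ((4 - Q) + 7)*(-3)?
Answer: 23915/218 ≈ 109.70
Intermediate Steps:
I(J, Q) = -11/2 + Q/2 (I(J, Q) = (((4 - Q) + 7)*(-3))/6 = ((11 - Q)*(-3))/6 = (-33 + 3*Q)/6 = -11/2 + Q/2)
y = 109/55 (y = -218*(-1/110) = 109/55 ≈ 1.9818)
D(l) = 8 - 55*l/109 (D(l) = 8 - l/109/55 = 8 - l*55/109 = 8 - 55*l/109)
D(-153) - I(-116, -38) = (8 - 55/109*(-153)) - (-11/2 + (1/2)*(-38)) = (8 + 8415/109) - (-11/2 - 19) = 9287/109 - 1*(-49/2) = 9287/109 + 49/2 = 23915/218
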